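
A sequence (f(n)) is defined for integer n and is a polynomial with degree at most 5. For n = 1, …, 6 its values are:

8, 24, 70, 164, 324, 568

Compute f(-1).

-6

First differences: 16, 46, 94, 160, 244. Second differences: 30, 48, 66, 84. Third differences: 18, 18, 18.
Level-3 differences are constant, so f has degree 3.
Fitting a degree-3 polynomial gives f(n) = 3n³ - 3n² + 4n + 4.
Then f(-1) = -6.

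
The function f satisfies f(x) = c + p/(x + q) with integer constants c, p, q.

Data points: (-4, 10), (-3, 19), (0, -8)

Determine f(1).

-5

(f(x) − c)(x + q) = p for each data point; the three points give a linear system in c and q, then p follows.
Solving: c = 1, q = 2, p = -18, so f(x) = 1 − 18/(x + 2).
Then f(1) = 1 − 18/3 = -5.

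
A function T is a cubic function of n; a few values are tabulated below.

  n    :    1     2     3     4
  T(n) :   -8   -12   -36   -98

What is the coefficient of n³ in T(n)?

-3

Write T(n) = an³ + bn² + cn + d; the 4 given values yield a linear system in the 4 coefficients.
Solving, T(n) = -3n³ + 8n² - 7n - 6.
The coefficient of n³ is -3.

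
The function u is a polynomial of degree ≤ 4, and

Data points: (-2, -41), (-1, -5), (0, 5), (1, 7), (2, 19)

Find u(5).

295

Write u(x) = ax^4 + bx³ + cx² + dx + e; the 5 given values yield a linear system in the 5 coefficients.
Solving, the leading coefficient vanishes, and u(x) = 3x³ - 4x² + 3x + 5.
Then u(5) = 295.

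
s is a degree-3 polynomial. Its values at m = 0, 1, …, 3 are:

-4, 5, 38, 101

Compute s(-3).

Write s(m) = am³ + bm² + cm + d; the 4 given values yield a linear system in the 4 coefficients.
Solving, s(m) = m³ + 9m² - m - 4.
Then s(-3) = 53.

53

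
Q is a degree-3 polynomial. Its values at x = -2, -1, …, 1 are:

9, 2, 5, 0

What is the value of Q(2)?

-31

Write Q(x) = ax³ + bx² + cx + d; the 4 given values yield a linear system in the 4 coefficients.
Solving, Q(x) = -3x³ - 4x² + 2x + 5.
Then Q(2) = -31.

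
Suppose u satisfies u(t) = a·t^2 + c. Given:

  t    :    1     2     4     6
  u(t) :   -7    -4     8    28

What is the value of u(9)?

73

From u(1) = -7 and u(2) = -4: 1a + c = -7 and 4a + c = -4.
Subtracting: 3a = 3, so a = 1; then c = -7 − 1·1 = -8.
So u(t) = 1t² − 8, and u(9) = 73.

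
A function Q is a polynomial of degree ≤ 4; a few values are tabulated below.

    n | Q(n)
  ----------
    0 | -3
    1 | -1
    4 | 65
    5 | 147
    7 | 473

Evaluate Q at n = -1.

Write Q(n) = an^4 + bn³ + cn² + dn + e; the 5 given values yield a linear system in the 5 coefficients.
Solving, the leading coefficient vanishes, and Q(n) = 2n³ - 5n² + 5n - 3.
Then Q(-1) = -15.

-15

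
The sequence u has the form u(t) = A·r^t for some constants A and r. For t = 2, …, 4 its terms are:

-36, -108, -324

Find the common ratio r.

Consecutive ratio: -108/(-36) = 3, and -324/(-108) = 3, so r = 3.
Then A·3^2 = -36 gives A = -4, and u(t) = -4·3^t.

3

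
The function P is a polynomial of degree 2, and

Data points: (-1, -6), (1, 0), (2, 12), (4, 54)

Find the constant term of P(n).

-6

Write P(n) = an² + bn + c; the 4 given values yield a linear system in the 3 coefficients.
Solving, P(n) = 3n² + 3n - 6.
The constant term is P(0) = -6.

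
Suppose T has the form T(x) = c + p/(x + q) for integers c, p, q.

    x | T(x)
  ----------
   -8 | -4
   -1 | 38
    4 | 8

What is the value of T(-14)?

(T(x) − c)(x + q) = p for each data point; the three points give a linear system in c and q, then p follows.
Solving: c = 2, q = 2, p = 36, so T(x) = 2 + 36/(x + 2).
Then T(-14) = 2 + 36/(-12) = -1.

-1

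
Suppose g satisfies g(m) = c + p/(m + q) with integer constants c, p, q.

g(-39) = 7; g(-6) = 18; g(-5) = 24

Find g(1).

-3

(g(m) − c)(m + q) = p for each data point; the three points give a linear system in c and q, then p follows.
Solving: c = 6, q = 3, p = -36, so g(m) = 6 − 36/(m + 3).
Then g(1) = 6 − 36/4 = -3.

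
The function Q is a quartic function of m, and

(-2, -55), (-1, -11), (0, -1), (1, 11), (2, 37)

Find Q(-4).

-509

Write Q(m) = am^4 + bm³ + cm² + dm + e; the 5 given values yield a linear system in the 5 coefficients.
Solving, Q(m) = -m^4 + 4m³ + 2m² + 7m - 1.
Then Q(-4) = -509.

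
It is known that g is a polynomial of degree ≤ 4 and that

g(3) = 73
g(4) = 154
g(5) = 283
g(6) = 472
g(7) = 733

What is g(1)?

7

First differences: 81, 129, 189, 261. Second differences: 48, 60, 72. Third differences: 12, 12.
Level-3 differences are constant, so g has degree 3.
Fitting a degree-3 polynomial gives g(m) = 2m³ + 7m - 2.
Then g(1) = 7.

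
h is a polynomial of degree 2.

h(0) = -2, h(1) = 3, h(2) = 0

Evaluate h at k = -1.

-15

Write h(k) = ak² + bk + c; the 3 given values yield a linear system in the 3 coefficients.
Solving, h(k) = -4k² + 9k - 2.
Then h(-1) = -15.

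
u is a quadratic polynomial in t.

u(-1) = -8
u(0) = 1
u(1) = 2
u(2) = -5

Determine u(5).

First differences: 9, 1, -7. Second differences: -8, -8.
Level-2 differences are constant, so u has degree 2.
Fitting a degree-2 polynomial gives u(t) = -4t² + 5t + 1.
Then u(5) = -74.

-74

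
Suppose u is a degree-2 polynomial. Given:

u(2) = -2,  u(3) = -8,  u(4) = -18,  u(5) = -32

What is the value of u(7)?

First differences: -6, -10, -14. Second differences: -4, -4.
Level-2 differences are constant, so u has degree 2.
Fitting a degree-2 polynomial gives u(x) = -2x² + 4x - 2.
Then u(7) = -72.

-72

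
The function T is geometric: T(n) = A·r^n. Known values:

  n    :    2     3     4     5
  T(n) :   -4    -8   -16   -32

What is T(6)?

-64

Consecutive ratio: -8/(-4) = 2, and -16/(-8) = 2, so r = 2.
Then A·2^2 = -4 gives A = -1, and T(n) = -1·2^n.
T(6) = -1·2^6 = -64.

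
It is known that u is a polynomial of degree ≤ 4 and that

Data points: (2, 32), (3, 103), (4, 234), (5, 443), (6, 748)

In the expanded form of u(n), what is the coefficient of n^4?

0

First differences: 71, 131, 209, 305. Second differences: 60, 78, 96. Third differences: 18, 18.
Level-3 differences are constant, so u has degree 3.
Fitting a degree-3 polynomial gives u(n) = 3n³ + 3n² - n - 2.
The coefficient of n^4 is 0.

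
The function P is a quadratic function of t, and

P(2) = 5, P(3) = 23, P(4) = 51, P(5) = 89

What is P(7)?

First differences: 18, 28, 38. Second differences: 10, 10.
Level-2 differences are constant, so P has degree 2.
Fitting a degree-2 polynomial gives P(t) = 5t² - 7t - 1.
Then P(7) = 195.

195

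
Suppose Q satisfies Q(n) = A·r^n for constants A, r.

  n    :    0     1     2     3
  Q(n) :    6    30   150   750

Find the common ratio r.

Consecutive ratio: 30/6 = 5, and 150/30 = 5, so r = 5.
Then A·5^0 = 6 gives A = 6, and Q(n) = 6·5^n.

5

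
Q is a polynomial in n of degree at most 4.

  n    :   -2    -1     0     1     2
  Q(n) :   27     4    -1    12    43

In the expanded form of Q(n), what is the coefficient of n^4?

0

Write Q(n) = an^4 + bn³ + cn² + dn + e; the 5 given values yield a linear system in the 5 coefficients.
Solving, the top 2 coefficients vanish, and Q(n) = 9n² + 4n - 1.
The coefficient of n^4 is 0.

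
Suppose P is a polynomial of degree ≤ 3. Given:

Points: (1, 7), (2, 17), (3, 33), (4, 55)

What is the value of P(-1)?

First differences: 10, 16, 22. Second differences: 6, 6.
Level-2 differences are constant, so P has degree 2.
Fitting a degree-2 polynomial gives P(t) = 3t² + t + 3.
Then P(-1) = 5.

5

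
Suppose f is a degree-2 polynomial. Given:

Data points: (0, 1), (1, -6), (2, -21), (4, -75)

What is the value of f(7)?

-216

Write f(n) = an² + bn + c; the 4 given values yield a linear system in the 3 coefficients.
Solving, f(n) = -4n² - 3n + 1.
Then f(7) = -216.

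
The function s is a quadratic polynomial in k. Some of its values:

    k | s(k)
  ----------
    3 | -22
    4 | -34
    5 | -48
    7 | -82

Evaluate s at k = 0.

Write s(k) = ak² + bk + c; the 4 given values yield a linear system in the 3 coefficients.
Solving, s(k) = -k² - 5k + 2.
Then s(0) = 2.

2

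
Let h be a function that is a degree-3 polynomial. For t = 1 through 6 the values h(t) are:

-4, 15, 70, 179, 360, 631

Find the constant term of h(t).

First differences: 19, 55, 109, 181, 271. Second differences: 36, 54, 72, 90. Third differences: 18, 18, 18.
Level-3 differences are constant, so h has degree 3.
Fitting a degree-3 polynomial gives h(t) = 3t³ - 2t - 5.
The constant term is h(0) = -5.

-5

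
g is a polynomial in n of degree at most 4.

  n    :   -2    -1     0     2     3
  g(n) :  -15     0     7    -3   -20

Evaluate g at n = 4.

Write g(n) = an^4 + bn³ + cn² + dn + e; the 5 given values yield a linear system in the 5 coefficients.
Solving, the top 2 coefficients vanish, and g(n) = -4n² + 3n + 7.
Then g(4) = -45.

-45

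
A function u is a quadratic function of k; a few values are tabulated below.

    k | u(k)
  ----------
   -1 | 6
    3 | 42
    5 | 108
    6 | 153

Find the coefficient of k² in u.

Write u(k) = ak² + bk + c; the 4 given values yield a linear system in the 3 coefficients.
Solving, u(k) = 4k² + k + 3.
The coefficient of k² is 4.

4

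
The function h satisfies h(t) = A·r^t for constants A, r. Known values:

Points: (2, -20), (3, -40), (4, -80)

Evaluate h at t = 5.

Consecutive ratio: -40/(-20) = 2, and -80/(-40) = 2, so r = 2.
Then A·2^2 = -20 gives A = -5, and h(t) = -5·2^t.
h(5) = -5·2^5 = -160.

-160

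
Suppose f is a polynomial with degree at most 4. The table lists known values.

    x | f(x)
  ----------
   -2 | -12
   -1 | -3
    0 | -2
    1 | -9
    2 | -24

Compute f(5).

First differences: 9, 1, -7, -15. Second differences: -8, -8, -8.
Level-2 differences are constant, so f has degree 2.
Fitting a degree-2 polynomial gives f(x) = -4x² - 3x - 2.
Then f(5) = -117.

-117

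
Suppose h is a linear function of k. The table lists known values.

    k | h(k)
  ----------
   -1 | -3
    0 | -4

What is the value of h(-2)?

-2

Write h(k) = ak + b; the 2 given values yield a linear system in the 2 coefficients.
Solving, h(k) = -k - 4.
Then h(-2) = -2.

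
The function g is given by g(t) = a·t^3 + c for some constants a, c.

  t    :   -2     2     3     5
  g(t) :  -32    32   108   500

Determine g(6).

864

From g(-2) = -32 and g(2) = 32: -8a + c = -32 and 8a + c = 32.
Subtracting: 16a = 64, so a = 4; then c = -32 − 4·(-8) = 0.
So g(t) = 4t³ + 0, and g(6) = 864.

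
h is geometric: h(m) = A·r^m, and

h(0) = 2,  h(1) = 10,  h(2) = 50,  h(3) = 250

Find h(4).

1250

Consecutive ratio: 10/2 = 5, and 50/10 = 5, so r = 5.
Then A·5^0 = 2 gives A = 2, and h(m) = 2·5^m.
h(4) = 2·5^4 = 1250.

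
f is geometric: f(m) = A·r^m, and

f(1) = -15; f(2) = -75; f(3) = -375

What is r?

5

Consecutive ratio: -75/(-15) = 5, and -375/(-75) = 5, so r = 5.
Then A·5^1 = -15 gives A = -3, and f(m) = -3·5^m.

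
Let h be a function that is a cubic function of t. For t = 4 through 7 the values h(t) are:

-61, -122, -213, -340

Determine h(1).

Write h(t) = at³ + bt² + ct + d; the 4 given values yield a linear system in the 4 coefficients.
Solving, h(t) = -t³ + 3.
Then h(1) = 2.

2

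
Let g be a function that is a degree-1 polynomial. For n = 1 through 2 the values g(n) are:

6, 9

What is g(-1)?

0

Write g(n) = an + b; the 2 given values yield a linear system in the 2 coefficients.
Solving, g(n) = 3n + 3.
Then g(-1) = 0.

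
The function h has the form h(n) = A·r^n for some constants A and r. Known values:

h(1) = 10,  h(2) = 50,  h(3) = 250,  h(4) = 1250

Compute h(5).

6250

Consecutive ratio: 50/10 = 5, and 250/50 = 5, so r = 5.
Then A·5^1 = 10 gives A = 2, and h(n) = 2·5^n.
h(5) = 2·5^5 = 6250.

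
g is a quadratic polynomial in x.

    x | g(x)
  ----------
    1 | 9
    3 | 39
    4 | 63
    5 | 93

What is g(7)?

Write g(x) = ax² + bx + c; the 4 given values yield a linear system in the 3 coefficients.
Solving, g(x) = 3x² + 3x + 3.
Then g(7) = 171.

171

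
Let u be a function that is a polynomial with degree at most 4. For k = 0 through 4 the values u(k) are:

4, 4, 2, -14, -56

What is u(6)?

First differences: 0, -2, -16, -42. Second differences: -2, -14, -26. Third differences: -12, -12.
Level-3 differences are constant, so u has degree 3.
Fitting a degree-3 polynomial gives u(k) = -2k³ + 5k² - 3k + 4.
Then u(6) = -266.

-266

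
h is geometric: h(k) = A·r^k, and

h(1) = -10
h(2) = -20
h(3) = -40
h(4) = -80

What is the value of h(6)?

Consecutive ratio: -20/(-10) = 2, and -40/(-20) = 2, so r = 2.
Then A·2^1 = -10 gives A = -5, and h(k) = -5·2^k.
h(6) = -5·2^6 = -320.

-320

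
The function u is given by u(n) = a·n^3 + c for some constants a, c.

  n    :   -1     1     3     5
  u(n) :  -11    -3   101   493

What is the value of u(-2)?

From u(-1) = -11 and u(1) = -3: -1a + c = -11 and 1a + c = -3.
Subtracting: 2a = 8, so a = 4; then c = -11 − 4·(-1) = -7.
So u(n) = 4n³ − 7, and u(-2) = -39.

-39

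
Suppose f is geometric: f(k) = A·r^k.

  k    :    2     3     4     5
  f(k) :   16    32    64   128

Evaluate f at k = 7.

512

Consecutive ratio: 32/16 = 2, and 64/32 = 2, so r = 2.
Then A·2^2 = 16 gives A = 4, and f(k) = 4·2^k.
f(7) = 4·2^7 = 512.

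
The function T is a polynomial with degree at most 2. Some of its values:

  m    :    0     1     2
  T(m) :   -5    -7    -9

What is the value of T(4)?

Write T(m) = am² + bm + c; the 3 given values yield a linear system in the 3 coefficients.
Solving, the leading coefficient vanishes, and T(m) = -2m - 5.
Then T(4) = -13.

-13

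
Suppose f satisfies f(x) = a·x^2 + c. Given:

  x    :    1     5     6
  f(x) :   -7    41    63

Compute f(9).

153

From f(1) = -7 and f(5) = 41: 1a + c = -7 and 25a + c = 41.
Subtracting: 24a = 48, so a = 2; then c = -7 − 2·1 = -9.
So f(x) = 2x² − 9, and f(9) = 153.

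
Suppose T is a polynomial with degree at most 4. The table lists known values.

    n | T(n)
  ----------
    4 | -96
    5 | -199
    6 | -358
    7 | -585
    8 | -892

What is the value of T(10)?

First differences: -103, -159, -227, -307. Second differences: -56, -68, -80. Third differences: -12, -12.
Level-3 differences are constant, so T has degree 3.
Fitting a degree-3 polynomial gives T(n) = -2n³ + 2n² + n - 4.
Then T(10) = -1794.

-1794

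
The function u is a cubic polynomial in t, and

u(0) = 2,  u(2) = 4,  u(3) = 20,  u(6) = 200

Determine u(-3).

-16

Write u(t) = at³ + bt² + ct + d; the 4 given values yield a linear system in the 4 coefficients.
Solving, u(t) = t³ - 3t + 2.
Then u(-3) = -16.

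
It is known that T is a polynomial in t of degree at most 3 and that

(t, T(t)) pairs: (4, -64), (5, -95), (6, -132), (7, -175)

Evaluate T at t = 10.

-340

Write T(t) = at³ + bt² + ct + d; the 4 given values yield a linear system in the 4 coefficients.
Solving, the leading coefficient vanishes, and T(t) = -3t² - 4t.
Then T(10) = -340.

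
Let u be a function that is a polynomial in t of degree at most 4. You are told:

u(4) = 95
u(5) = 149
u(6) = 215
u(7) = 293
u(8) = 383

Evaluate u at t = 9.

485

First differences: 54, 66, 78, 90. Second differences: 12, 12, 12.
Level-2 differences are constant, so u has degree 2.
Extending the table by one column gives the next first difference 102, so u(9) = 383 + 102 = 485.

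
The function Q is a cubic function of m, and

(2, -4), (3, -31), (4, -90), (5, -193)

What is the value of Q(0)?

Write Q(m) = am³ + bm² + cm + d; the 4 given values yield a linear system in the 4 coefficients.
Solving, Q(m) = -2m³ + 2m² + m + 2.
Then Q(0) = 2.

2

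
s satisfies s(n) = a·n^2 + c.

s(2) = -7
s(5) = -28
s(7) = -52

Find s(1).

From s(2) = -7 and s(5) = -28: 4a + c = -7 and 25a + c = -28.
Subtracting: 21a = -21, so a = -1; then c = -7 − (-1)·4 = -3.
So s(n) = -1n² − 3, and s(1) = -4.

-4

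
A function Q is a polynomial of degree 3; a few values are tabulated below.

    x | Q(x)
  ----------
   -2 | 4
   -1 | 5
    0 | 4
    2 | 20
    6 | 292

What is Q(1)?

Write Q(x) = ax³ + bx² + cx + d; the 5 given values yield a linear system in the 4 coefficients.
Solving, Q(x) = x³ + 2x² + 4.
Then Q(1) = 7.

7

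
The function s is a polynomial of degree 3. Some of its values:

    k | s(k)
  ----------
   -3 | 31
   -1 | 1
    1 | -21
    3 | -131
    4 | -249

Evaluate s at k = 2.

-59

Write s(k) = ak³ + bk² + ck + d; the 5 given values yield a linear system in the 4 coefficients.
Solving, s(k) = -2k³ - 5k² - 9k - 5.
Then s(2) = -59.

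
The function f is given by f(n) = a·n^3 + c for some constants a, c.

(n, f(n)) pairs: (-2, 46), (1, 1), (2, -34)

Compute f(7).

-1709

From f(-2) = 46 and f(1) = 1: -8a + c = 46 and 1a + c = 1.
Subtracting: 9a = -45, so a = -5; then c = 46 − (-5)·(-8) = 6.
So f(n) = -5n³ + 6, and f(7) = -1709.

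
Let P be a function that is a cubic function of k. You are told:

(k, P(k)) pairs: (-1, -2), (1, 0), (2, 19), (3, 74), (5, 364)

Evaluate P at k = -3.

Write P(k) = ak³ + bk² + ck + d; the 5 given values yield a linear system in the 4 coefficients.
Solving, P(k) = 3k³ - 2k - 1.
Then P(-3) = -76.

-76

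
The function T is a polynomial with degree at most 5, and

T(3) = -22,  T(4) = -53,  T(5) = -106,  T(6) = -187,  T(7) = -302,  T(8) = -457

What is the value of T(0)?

-1

Write T(m) = am^5 + bm^4 + cm³ + dm² + em + p; the 6 given values yield a linear system in the 6 coefficients.
Solving, the top 2 coefficients vanish, and T(m) = -m³ + m² - m - 1.
Then T(0) = -1.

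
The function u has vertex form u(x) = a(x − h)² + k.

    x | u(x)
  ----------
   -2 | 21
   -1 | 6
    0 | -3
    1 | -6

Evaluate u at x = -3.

First differences -15, -9, -3; second difference 6 = 2a, so a = 3.
Expanding, the x-coefficient is −2ah = -6h; matching it to the data gives h = 1, and then k = -6.
So u(x) = 3(x − 1)² − 6.
u(-3) = 3·(-4)² − 6 = 42.

42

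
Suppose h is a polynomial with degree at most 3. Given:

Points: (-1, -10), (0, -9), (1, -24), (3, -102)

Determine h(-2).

-27

Write h(x) = ax³ + bx² + cx + d; the 4 given values yield a linear system in the 4 coefficients.
Solving, the leading coefficient vanishes, and h(x) = -8x² - 7x - 9.
Then h(-2) = -27.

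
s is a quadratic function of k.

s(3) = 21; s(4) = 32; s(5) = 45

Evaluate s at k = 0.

Write s(k) = ak² + bk + c; the 3 given values yield a linear system in the 3 coefficients.
Solving, s(k) = k² + 4k.
Then s(0) = 0.

0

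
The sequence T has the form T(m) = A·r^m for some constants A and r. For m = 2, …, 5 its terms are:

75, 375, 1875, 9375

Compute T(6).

Consecutive ratio: 375/75 = 5, and 1875/375 = 5, so r = 5.
Then A·5^2 = 75 gives A = 3, and T(m) = 3·5^m.
T(6) = 3·5^6 = 46875.

46875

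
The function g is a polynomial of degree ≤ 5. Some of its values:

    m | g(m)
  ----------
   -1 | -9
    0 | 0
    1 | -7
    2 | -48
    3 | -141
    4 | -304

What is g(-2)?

-16

First differences: 9, -7, -41, -93, -163. Second differences: -16, -34, -52, -70. Third differences: -18, -18, -18.
Level-3 differences are constant, so g has degree 3.
Fitting a degree-3 polynomial gives g(m) = -3m³ - 8m² + 4m.
Then g(-2) = -16.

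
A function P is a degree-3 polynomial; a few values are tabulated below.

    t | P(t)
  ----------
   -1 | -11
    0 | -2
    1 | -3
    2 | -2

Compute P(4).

Write P(t) = at³ + bt² + ct + d; the 4 given values yield a linear system in the 4 coefficients.
Solving, P(t) = 2t³ - 5t² + 2t - 2.
Then P(4) = 54.

54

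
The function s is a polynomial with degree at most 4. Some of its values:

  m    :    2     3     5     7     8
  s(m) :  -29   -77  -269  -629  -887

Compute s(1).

-5

Write s(m) = am^4 + bm³ + cm² + dm + e; the 5 given values yield a linear system in the 5 coefficients.
Solving, the leading coefficient vanishes, and s(m) = -m³ - 6m² + m + 1.
Then s(1) = -5.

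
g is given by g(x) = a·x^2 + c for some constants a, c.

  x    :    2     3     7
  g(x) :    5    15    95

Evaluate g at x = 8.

125

From g(2) = 5 and g(3) = 15: 4a + c = 5 and 9a + c = 15.
Subtracting: 5a = 10, so a = 2; then c = 5 − 2·4 = -3.
So g(x) = 2x² − 3, and g(8) = 125.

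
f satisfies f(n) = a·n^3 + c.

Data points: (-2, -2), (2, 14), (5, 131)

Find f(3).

From f(-2) = -2 and f(2) = 14: -8a + c = -2 and 8a + c = 14.
Subtracting: 16a = 16, so a = 1; then c = -2 − 1·(-8) = 6.
So f(n) = 1n³ + 6, and f(3) = 33.

33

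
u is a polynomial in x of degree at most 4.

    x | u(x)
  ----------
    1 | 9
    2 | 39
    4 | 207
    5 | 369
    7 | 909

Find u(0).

Write u(x) = ax^4 + bx³ + cx² + dx + e; the 5 given values yield a linear system in the 5 coefficients.
Solving, the leading coefficient vanishes, and u(x) = 2x³ + 4x² + 4x - 1.
Then u(0) = -1.

-1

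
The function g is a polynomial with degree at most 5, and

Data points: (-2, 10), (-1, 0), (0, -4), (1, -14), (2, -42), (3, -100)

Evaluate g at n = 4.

Write g(n) = an^5 + bn^4 + cn³ + dn² + en + p; the 6 given values yield a linear system in the 6 coefficients.
Solving, the top 2 coefficients vanish, and g(n) = -2n³ - 3n² - 5n - 4.
Then g(4) = -200.

-200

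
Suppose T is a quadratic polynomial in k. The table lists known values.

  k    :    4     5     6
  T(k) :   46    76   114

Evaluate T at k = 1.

4

Write T(k) = ak² + bk + c; the 3 given values yield a linear system in the 3 coefficients.
Solving, T(k) = 4k² - 6k + 6.
Then T(1) = 4.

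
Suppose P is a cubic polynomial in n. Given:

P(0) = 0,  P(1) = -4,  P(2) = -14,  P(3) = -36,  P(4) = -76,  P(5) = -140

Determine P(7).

First differences: -4, -10, -22, -40, -64. Second differences: -6, -12, -18, -24. Third differences: -6, -6, -6.
Level-3 differences are constant, so P has degree 3.
Fitting a degree-3 polynomial gives P(n) = -n³ - 3n.
Then P(7) = -364.

-364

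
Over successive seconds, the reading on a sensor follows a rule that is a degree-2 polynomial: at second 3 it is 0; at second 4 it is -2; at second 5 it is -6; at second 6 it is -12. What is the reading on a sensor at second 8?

Write the value at m as P(m).
First differences: -2, -4, -6. Second differences: -2, -2.
Level-2 differences are constant, so P has degree 2.
Fitting a degree-2 polynomial gives P(m) = -m² + 5m - 6.
Then P(8) = -30.

-30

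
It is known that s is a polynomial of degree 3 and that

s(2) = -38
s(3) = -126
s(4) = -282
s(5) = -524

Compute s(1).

0

Write s(t) = at³ + bt² + ct + d; the 4 given values yield a linear system in the 4 coefficients.
Solving, s(t) = -3t³ - 7t² + 4t + 6.
Then s(1) = 0.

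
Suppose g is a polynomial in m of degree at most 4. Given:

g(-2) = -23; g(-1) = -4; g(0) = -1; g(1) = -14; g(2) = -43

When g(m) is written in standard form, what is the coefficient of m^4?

First differences: 19, 3, -13, -29. Second differences: -16, -16, -16.
Level-2 differences are constant, so g has degree 2.
Fitting a degree-2 polynomial gives g(m) = -8m² - 5m - 1.
The coefficient of m^4 is 0.

0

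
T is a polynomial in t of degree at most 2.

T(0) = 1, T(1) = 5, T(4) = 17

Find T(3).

Write T(t) = at² + bt + c; the 3 given values yield a linear system in the 3 coefficients.
Solving, the leading coefficient vanishes, and T(t) = 4t + 1.
Then T(3) = 13.

13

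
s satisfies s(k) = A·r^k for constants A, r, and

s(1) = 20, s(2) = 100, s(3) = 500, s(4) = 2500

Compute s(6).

62500

Consecutive ratio: 100/20 = 5, and 500/100 = 5, so r = 5.
Then A·5^1 = 20 gives A = 4, and s(k) = 4·5^k.
s(6) = 4·5^6 = 62500.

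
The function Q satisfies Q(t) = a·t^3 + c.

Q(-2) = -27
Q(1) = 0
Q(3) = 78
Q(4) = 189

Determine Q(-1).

From Q(-2) = -27 and Q(1) = 0: -8a + c = -27 and 1a + c = 0.
Subtracting: 9a = 27, so a = 3; then c = -27 − 3·(-8) = -3.
So Q(t) = 3t³ − 3, and Q(-1) = -6.

-6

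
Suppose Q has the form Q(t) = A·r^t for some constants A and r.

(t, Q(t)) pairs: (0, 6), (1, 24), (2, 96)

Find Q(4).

Consecutive ratio: 24/6 = 4, and 96/24 = 4, so r = 4.
Then A·4^0 = 6 gives A = 6, and Q(t) = 6·4^t.
Q(4) = 6·4^4 = 1536.

1536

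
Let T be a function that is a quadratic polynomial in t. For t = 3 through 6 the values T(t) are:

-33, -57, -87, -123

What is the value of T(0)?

First differences: -24, -30, -36. Second differences: -6, -6.
Level-2 differences are constant, so T has degree 2.
Fitting a degree-2 polynomial gives T(t) = -3t² - 3t + 3.
Then T(0) = 3.

3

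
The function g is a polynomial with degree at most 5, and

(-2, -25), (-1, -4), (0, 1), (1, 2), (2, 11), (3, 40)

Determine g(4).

101

First differences: 21, 5, 1, 9, 29. Second differences: -16, -4, 8, 20. Third differences: 12, 12, 12.
Level-3 differences are constant, so g has degree 3.
Extending the table by one column gives the next first difference 61, so g(4) = 40 + 61 = 101.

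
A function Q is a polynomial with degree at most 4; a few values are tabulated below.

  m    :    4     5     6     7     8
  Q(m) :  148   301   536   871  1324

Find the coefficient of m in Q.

Write Q(m) = am^4 + bm³ + cm² + dm + e; the 5 given values yield a linear system in the 5 coefficients.
Solving, the leading coefficient vanishes, and Q(m) = 3m³ - 4m² + 6m - 4.
The coefficient of m is 6.

6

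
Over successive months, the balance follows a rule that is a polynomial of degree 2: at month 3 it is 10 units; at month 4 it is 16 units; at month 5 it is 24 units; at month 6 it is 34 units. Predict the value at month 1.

Write the value at m as h(m).
First differences: 6, 8, 10. Second differences: 2, 2.
Level-2 differences are constant, so h has degree 2.
Fitting a degree-2 polynomial gives h(m) = m² - m + 4.
Then h(1) = 4.

4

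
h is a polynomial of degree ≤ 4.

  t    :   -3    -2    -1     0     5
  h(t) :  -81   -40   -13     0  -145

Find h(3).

Write h(t) = at^4 + bt³ + ct² + dt + e; the 5 given values yield a linear system in the 5 coefficients.
Solving, the top 2 coefficients vanish, and h(t) = -7t² + 6t.
Then h(3) = -45.

-45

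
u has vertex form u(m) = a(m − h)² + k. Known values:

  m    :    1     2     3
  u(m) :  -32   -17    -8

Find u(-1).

First differences 15, 9; second difference -6 = 2a, so a = -3.
Expanding, the m-coefficient is −2ah = 6h; matching it to the data gives h = 4, and then k = -5.
So u(m) = -3(m − 4)² − 5.
u(-1) = -3·(-5)² − 5 = -80.

-80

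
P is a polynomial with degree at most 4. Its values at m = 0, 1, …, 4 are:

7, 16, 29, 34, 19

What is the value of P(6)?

-119

First differences: 9, 13, 5, -15. Second differences: 4, -8, -20. Third differences: -12, -12.
Level-3 differences are constant, so P has degree 3.
Fitting a degree-3 polynomial gives P(m) = -2m³ + 8m² + 3m + 7.
Then P(6) = -119.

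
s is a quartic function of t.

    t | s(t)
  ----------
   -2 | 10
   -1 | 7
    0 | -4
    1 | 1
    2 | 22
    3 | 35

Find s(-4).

First differences: -3, -11, 5, 21, 13. Second differences: -8, 16, 16, -8. Third differences: 24, 0, -24. Fourth differences: -24, -24.
Level-4 differences are constant, so s has degree 4.
Fitting a degree-4 polynomial gives s(t) = -t^4 + 2t³ + 9t² - 5t - 4.
Then s(-4) = -224.

-224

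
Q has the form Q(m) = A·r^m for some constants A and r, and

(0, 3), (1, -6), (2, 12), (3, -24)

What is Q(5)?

Consecutive ratio: -6/3 = -2, and 12/(-6) = -2, so r = -2.
Then A·(-2)^0 = 3 gives A = 3, and Q(m) = 3·(-2)^m.
Q(5) = 3·(-2)^5 = -96.

-96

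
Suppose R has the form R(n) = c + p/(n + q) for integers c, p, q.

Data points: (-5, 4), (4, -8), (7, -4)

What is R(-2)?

(R(n) − c)(n + q) = p for each data point; the three points give a linear system in c and q, then p follows.
Solving: c = 0, q = -1, p = -24, so R(n) = -24/(n − 1).
Then R(-2) = 0 − 24/(-3) = 8.

8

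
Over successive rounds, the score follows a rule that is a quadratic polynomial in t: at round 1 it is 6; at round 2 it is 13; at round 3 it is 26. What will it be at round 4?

45

Write the value at t as g(t).
Write g(t) = at² + bt + c; the 3 given values yield a linear system in the 3 coefficients.
Solving, g(t) = 3t² - 2t + 5.
Then g(4) = 45.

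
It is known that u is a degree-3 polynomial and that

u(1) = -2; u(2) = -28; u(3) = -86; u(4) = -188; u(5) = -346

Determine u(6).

-572

Write u(t) = at³ + bt² + ct + d; the 5 given values yield a linear system in the 4 coefficients.
Solving, u(t) = -2t³ - 4t² + 4.
Then u(6) = -572.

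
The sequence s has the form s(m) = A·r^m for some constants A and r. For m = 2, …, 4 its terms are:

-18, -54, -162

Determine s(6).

-1458

Consecutive ratio: -54/(-18) = 3, and -162/(-54) = 3, so r = 3.
Then A·3^2 = -18 gives A = -2, and s(m) = -2·3^m.
s(6) = -2·3^6 = -1458.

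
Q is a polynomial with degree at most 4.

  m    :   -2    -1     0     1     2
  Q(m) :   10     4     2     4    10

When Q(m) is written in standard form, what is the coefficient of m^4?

0

Write Q(m) = am^4 + bm³ + cm² + dm + e; the 5 given values yield a linear system in the 5 coefficients.
Solving, the top 2 coefficients vanish, and Q(m) = 2m² + 2.
The coefficient of m^4 is 0.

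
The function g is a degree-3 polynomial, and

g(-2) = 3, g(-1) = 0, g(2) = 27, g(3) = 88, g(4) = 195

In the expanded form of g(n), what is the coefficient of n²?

5

Write g(n) = an³ + bn² + cn + d; the 5 given values yield a linear system in the 4 coefficients.
Solving, g(n) = 2n³ + 5n² - 2n - 5.
The coefficient of n² is 5.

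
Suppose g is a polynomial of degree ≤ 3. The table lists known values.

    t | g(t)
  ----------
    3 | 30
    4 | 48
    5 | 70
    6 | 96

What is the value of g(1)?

First differences: 18, 22, 26. Second differences: 4, 4.
Level-2 differences are constant, so g has degree 2.
Fitting a degree-2 polynomial gives g(t) = 2t² + 4t.
Then g(1) = 6.

6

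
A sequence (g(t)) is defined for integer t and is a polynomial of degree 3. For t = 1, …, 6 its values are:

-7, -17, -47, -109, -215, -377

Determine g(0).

First differences: -10, -30, -62, -106, -162. Second differences: -20, -32, -44, -56. Third differences: -12, -12, -12.
Level-3 differences are constant, so g has degree 3.
Fitting a degree-3 polynomial gives g(t) = -2t³ + 2t² - 2t - 5.
Then g(0) = -5.

-5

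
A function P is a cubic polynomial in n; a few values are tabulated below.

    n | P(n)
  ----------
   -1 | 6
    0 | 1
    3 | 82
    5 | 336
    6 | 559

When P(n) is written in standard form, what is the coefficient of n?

-3

Write P(n) = an³ + bn² + cn + d; the 5 given values yield a linear system in the 4 coefficients.
Solving, P(n) = 2n³ + 4n² - 3n + 1.
The coefficient of n is -3.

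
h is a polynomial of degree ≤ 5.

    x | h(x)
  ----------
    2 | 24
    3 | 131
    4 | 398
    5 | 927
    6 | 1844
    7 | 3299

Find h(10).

First differences: 107, 267, 529, 917, 1455. Second differences: 160, 262, 388, 538. Third differences: 102, 126, 150. Fourth differences: 24, 24.
Level-4 differences are constant, so h has degree 4.
Fitting a degree-4 polynomial gives h(x) = x^4 + 3x³ - 2x² - 5x + 2.
Then h(10) = 12752.

12752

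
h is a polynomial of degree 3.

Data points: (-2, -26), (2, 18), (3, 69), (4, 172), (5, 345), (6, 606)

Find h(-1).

Write h(m) = am³ + bm² + cm + d; the 6 given values yield a linear system in the 4 coefficients.
Solving, h(m) = 3m³ - m² - m.
Then h(-1) = -3.

-3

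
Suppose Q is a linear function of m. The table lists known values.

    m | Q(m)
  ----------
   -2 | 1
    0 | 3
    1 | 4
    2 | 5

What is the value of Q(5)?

Write Q(m) = am + b; the 4 given values yield a linear system in the 2 coefficients.
Solving, Q(m) = m + 3.
Then Q(5) = 8.

8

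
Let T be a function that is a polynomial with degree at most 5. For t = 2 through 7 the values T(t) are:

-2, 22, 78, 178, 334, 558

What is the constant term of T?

-2

First differences: 24, 56, 100, 156, 224. Second differences: 32, 44, 56, 68. Third differences: 12, 12, 12.
Level-3 differences are constant, so T has degree 3.
Fitting a degree-3 polynomial gives T(t) = 2t³ - 2t² - 4t - 2.
The constant term is T(0) = -2.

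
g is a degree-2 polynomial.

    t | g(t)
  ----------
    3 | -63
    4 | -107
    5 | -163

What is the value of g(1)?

-11

Write g(t) = at² + bt + c; the 3 given values yield a linear system in the 3 coefficients.
Solving, g(t) = -6t² - 2t - 3.
Then g(1) = -11.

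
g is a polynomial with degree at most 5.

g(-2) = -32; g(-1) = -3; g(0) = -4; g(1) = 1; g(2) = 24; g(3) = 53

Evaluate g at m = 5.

-39

First differences: 29, -1, 5, 23, 29. Second differences: -30, 6, 18, 6. Third differences: 36, 12, -12. Fourth differences: -24, -24.
Level-4 differences are constant, so g has degree 4.
Fitting a degree-4 polynomial gives g(m) = -m^4 + 4m³ + 4m² - 2m - 4.
Then g(5) = -39.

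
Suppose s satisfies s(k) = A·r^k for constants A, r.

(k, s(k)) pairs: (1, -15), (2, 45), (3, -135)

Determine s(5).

-1215

Consecutive ratio: 45/(-15) = -3, and -135/45 = -3, so r = -3.
Then A·(-3)^1 = -15 gives A = 5, and s(k) = 5·(-3)^k.
s(5) = 5·(-3)^5 = -1215.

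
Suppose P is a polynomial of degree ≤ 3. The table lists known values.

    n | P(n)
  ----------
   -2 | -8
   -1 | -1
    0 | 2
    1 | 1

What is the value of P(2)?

-4

Write P(n) = an³ + bn² + cn + d; the 4 given values yield a linear system in the 4 coefficients.
Solving, the leading coefficient vanishes, and P(n) = -2n² + n + 2.
Then P(2) = -4.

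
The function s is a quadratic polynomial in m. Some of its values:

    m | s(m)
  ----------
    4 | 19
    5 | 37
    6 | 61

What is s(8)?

127

Write s(m) = am² + bm + c; the 3 given values yield a linear system in the 3 coefficients.
Solving, s(m) = 3m² - 9m + 7.
Then s(8) = 127.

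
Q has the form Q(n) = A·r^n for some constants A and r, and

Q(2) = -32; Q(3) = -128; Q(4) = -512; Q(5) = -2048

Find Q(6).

-8192

Consecutive ratio: -128/(-32) = 4, and -512/(-128) = 4, so r = 4.
Then A·4^2 = -32 gives A = -2, and Q(n) = -2·4^n.
Q(6) = -2·4^6 = -8192.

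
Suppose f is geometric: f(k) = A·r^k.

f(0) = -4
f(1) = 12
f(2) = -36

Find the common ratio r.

-3

Consecutive ratio: 12/(-4) = -3, and -36/12 = -3, so r = -3.
Then A·(-3)^0 = -4 gives A = -4, and f(k) = -4·(-3)^k.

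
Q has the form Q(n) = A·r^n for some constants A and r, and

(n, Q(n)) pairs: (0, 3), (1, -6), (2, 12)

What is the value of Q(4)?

Consecutive ratio: -6/3 = -2, and 12/(-6) = -2, so r = -2.
Then A·(-2)^0 = 3 gives A = 3, and Q(n) = 3·(-2)^n.
Q(4) = 3·(-2)^4 = 48.

48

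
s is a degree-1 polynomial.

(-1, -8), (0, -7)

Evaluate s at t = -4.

-11

Write s(t) = at + b; the 2 given values yield a linear system in the 2 coefficients.
Solving, s(t) = t - 7.
Then s(-4) = -11.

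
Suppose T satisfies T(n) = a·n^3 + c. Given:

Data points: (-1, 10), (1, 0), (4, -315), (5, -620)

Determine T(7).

-1710

From T(-1) = 10 and T(1) = 0: -1a + c = 10 and 1a + c = 0.
Subtracting: 2a = -10, so a = -5; then c = 10 − (-5)·(-1) = 5.
So T(n) = -5n³ + 5, and T(7) = -1710.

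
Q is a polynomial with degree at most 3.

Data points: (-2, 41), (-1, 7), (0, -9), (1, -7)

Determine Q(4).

First differences: -34, -16, 2. Second differences: 18, 18.
Level-2 differences are constant, so Q has degree 2.
Fitting a degree-2 polynomial gives Q(t) = 9t² - 7t - 9.
Then Q(4) = 107.

107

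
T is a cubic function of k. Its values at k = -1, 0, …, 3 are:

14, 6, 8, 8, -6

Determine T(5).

First differences: -8, 2, 0, -14. Second differences: 10, -2, -14. Third differences: -12, -12.
Level-3 differences are constant, so T has degree 3.
Fitting a degree-3 polynomial gives T(k) = -2k³ + 5k² - k + 6.
Then T(5) = -124.

-124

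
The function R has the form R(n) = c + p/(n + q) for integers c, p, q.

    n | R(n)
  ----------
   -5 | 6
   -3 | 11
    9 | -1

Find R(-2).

21

(R(n) − c)(n + q) = p for each data point; the three points give a linear system in c and q, then p follows.
Solving: c = 1, q = 1, p = -20, so R(n) = 1 − 20/(n + 1).
Then R(-2) = 1 − 20/(-1) = 21.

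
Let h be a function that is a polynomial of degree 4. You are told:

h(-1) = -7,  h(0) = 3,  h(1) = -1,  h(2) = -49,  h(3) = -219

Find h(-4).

Write h(x) = ax^4 + bx³ + cx² + dx + e; the 5 given values yield a linear system in the 5 coefficients.
Solving, h(x) = -2x^4 - x³ - 5x² + 4x + 3.
Then h(-4) = -541.

-541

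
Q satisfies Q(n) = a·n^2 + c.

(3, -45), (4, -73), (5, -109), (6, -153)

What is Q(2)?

-25

From Q(3) = -45 and Q(4) = -73: 9a + c = -45 and 16a + c = -73.
Subtracting: 7a = -28, so a = -4; then c = -45 − (-4)·9 = -9.
So Q(n) = -4n² − 9, and Q(2) = -25.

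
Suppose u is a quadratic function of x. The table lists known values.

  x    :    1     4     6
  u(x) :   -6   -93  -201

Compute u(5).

-142

Write u(x) = ax² + bx + c; the 3 given values yield a linear system in the 3 coefficients.
Solving, u(x) = -5x² - 4x + 3.
Then u(5) = -142.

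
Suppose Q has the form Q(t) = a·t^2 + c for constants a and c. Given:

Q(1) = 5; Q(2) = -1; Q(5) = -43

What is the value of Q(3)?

-11

From Q(1) = 5 and Q(2) = -1: 1a + c = 5 and 4a + c = -1.
Subtracting: 3a = -6, so a = -2; then c = 5 − (-2)·1 = 7.
So Q(t) = -2t² + 7, and Q(3) = -11.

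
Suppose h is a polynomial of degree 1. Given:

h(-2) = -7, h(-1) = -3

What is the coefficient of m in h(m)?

Write h(m) = am + b; the 2 given values yield a linear system in the 2 coefficients.
Solving, h(m) = 4m + 1.
The coefficient of m is 4.

4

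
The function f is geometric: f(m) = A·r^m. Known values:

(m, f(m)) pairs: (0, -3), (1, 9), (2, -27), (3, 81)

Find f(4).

Consecutive ratio: 9/(-3) = -3, and -27/9 = -3, so r = -3.
Then A·(-3)^0 = -3 gives A = -3, and f(m) = -3·(-3)^m.
f(4) = -3·(-3)^4 = -243.

-243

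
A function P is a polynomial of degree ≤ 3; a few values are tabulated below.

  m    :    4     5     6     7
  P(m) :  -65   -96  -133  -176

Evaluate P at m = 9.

First differences: -31, -37, -43. Second differences: -6, -6.
Level-2 differences are constant, so P has degree 2.
Fitting a degree-2 polynomial gives P(m) = -3m² - 4m - 1.
Then P(9) = -280.

-280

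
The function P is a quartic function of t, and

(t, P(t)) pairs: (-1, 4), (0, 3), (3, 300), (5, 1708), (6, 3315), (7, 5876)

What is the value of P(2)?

91

Write P(t) = at^4 + bt³ + ct² + dt + e; the 6 given values yield a linear system in the 5 coefficients.
Solving, P(t) = 2t^4 + 2t³ + 7t² + 6t + 3.
Then P(2) = 91.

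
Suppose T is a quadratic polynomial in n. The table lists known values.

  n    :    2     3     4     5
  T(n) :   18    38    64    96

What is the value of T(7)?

First differences: 20, 26, 32. Second differences: 6, 6.
Level-2 differences are constant, so T has degree 2.
Fitting a degree-2 polynomial gives T(n) = 3n² + 5n - 4.
Then T(7) = 178.

178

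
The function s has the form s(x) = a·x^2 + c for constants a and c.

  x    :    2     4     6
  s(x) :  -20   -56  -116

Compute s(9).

-251

From s(2) = -20 and s(4) = -56: 4a + c = -20 and 16a + c = -56.
Subtracting: 12a = -36, so a = -3; then c = -20 − (-3)·4 = -8.
So s(x) = -3x² − 8, and s(9) = -251.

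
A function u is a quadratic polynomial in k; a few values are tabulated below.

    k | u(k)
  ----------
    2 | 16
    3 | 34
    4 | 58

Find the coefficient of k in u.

3

Write u(k) = ak² + bk + c; the 3 given values yield a linear system in the 3 coefficients.
Solving, u(k) = 3k² + 3k - 2.
The coefficient of k is 3.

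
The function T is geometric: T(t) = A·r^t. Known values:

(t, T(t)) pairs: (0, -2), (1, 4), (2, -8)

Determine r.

-2

Consecutive ratio: 4/(-2) = -2, and -8/4 = -2, so r = -2.
Then A·(-2)^0 = -2 gives A = -2, and T(t) = -2·(-2)^t.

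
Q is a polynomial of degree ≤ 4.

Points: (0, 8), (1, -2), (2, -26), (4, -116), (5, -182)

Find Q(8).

Write Q(k) = ak^4 + bk³ + ck² + dk + e; the 5 given values yield a linear system in the 5 coefficients.
Solving, the top 2 coefficients vanish, and Q(k) = -7k² - 3k + 8.
Then Q(8) = -464.

-464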